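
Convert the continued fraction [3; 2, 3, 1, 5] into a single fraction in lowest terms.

Starting at the tail and folding back:
Start with 5.
1 + 1/(5/1) = 1 + 1/5 = 6/5
3 + 1/(6/5) = 3 + 5/6 = 23/6
2 + 1/(23/6) = 2 + 6/23 = 52/23
3 + 1/(52/23) = 3 + 23/52 = 179/52

179/52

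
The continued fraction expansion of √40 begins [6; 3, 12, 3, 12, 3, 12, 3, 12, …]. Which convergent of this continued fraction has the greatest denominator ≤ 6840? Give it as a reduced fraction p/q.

a_0 = 6: 6/1  (≤ bound)
a_1 = 3: 19/3  (≤ bound)
a_2 = 12: 234/37  (≤ bound)
a_3 = 3: 721/114  (≤ bound)
a_4 = 12: 8886/1405  (≤ bound)
a_5 = 3: 27379/4329  (≤ bound)
a_6 = 12: 337434/53353  (> 6840, stop)

27379/4329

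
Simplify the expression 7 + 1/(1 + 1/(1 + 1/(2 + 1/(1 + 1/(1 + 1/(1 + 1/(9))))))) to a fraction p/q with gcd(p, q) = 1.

1387/183

a_0 = 7: 7/1
a_1 = 1: 8/1
a_2 = 1: 15/2
a_3 = 2: 38/5
a_4 = 1: 53/7
a_5 = 1: 91/12
a_6 = 1: 144/19
a_7 = 9: 1387/183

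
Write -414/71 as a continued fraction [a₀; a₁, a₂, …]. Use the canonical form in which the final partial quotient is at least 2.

[-6; 5, 1, 11]

-414 = -6·71 + 12, so a_0 = -6
71 = 5·12 + 11, so a_1 = 5
12 = 1·11 + 1, so a_2 = 1
11 = 11·1 + 0, so a_3 = 11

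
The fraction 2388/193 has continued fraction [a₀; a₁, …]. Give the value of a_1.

2

⌊2388/193⌋ = 12, remainder 72
⌊193/72⌋ = 2, remainder 49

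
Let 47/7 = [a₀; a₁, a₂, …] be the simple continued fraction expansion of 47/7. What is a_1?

Apply division with remainder until the remainder is 0:
47 ÷ 7 → quotient 6, remainder 5
7 ÷ 5 → quotient 1, remainder 2

1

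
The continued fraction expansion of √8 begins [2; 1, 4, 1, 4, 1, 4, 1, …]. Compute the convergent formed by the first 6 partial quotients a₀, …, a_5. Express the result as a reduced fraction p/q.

99/35

Use the convergent recurrence hₖ = aₖ·hₖ₋₁ + hₖ₋₂ (and likewise for the denominators kₖ):
a_0 = 2: 2/1
a_1 = 1: 3/1
a_2 = 4: 14/5
a_3 = 1: 17/6
a_4 = 4: 82/29
a_5 = 1: 99/35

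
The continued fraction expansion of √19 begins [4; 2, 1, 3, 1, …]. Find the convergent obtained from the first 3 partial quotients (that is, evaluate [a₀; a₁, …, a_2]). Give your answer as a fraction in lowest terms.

13/3

Start with 1.
2 + 1/(1/1) = 2 + 1/1 = 3/1
4 + 1/(3/1) = 4 + 1/3 = 13/3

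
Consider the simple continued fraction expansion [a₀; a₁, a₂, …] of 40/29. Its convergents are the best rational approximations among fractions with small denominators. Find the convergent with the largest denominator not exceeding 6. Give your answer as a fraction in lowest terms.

7/5

a_0 = 1: 1/1  (≤ bound)
a_1 = 2: 3/2  (≤ bound)
a_2 = 1: 4/3  (≤ bound)
a_3 = 1: 7/5  (≤ bound)
a_4 = 1: 11/8  (> 6, stop)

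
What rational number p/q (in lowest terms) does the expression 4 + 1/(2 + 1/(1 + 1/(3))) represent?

48/11

Use the convergent recurrence hₖ = aₖ·hₖ₋₁ + hₖ₋₂ (and likewise for the denominators kₖ):
a_0 = 4: 4/1
a_1 = 2: 9/2
a_2 = 1: 13/3
a_3 = 3: 48/11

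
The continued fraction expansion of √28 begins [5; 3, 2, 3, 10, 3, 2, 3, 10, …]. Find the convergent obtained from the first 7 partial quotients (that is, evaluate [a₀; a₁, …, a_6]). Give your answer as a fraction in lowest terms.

9403/1777

Use the convergent recurrence hₖ = aₖ·hₖ₋₁ + hₖ₋₂ (and likewise for the denominators kₖ):
a_0 = 5: 5/1
a_1 = 3: 16/3
a_2 = 2: 37/7
a_3 = 3: 127/24
a_4 = 10: 1307/247
a_5 = 3: 4048/765
a_6 = 2: 9403/1777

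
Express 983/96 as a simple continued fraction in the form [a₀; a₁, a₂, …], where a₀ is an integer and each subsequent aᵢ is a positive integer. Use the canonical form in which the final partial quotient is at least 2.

[10; 4, 5, 1, 3]

⌊983/96⌋ = 10, remainder 23
⌊96/23⌋ = 4, remainder 4
⌊23/4⌋ = 5, remainder 3
⌊4/3⌋ = 1, remainder 1
⌊3/1⌋ = 3, remainder 0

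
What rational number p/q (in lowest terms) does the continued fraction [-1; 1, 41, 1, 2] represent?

-3/128

Compute successive convergents:
a_0 = -1: -1/1
a_1 = 1: 0/1
a_2 = 41: -1/42
a_3 = 1: -1/43
a_4 = 2: -3/128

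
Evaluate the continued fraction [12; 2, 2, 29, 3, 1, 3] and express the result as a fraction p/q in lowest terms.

Collapse the nested fraction from the inside out:
Start with 3.
1 + 1/(3/1) = 1 + 1/3 = 4/3
3 + 1/(4/3) = 3 + 3/4 = 15/4
29 + 1/(15/4) = 29 + 4/15 = 439/15
2 + 1/(439/15) = 2 + 15/439 = 893/439
2 + 1/(893/439) = 2 + 439/893 = 2225/893
12 + 1/(2225/893) = 12 + 893/2225 = 27593/2225

27593/2225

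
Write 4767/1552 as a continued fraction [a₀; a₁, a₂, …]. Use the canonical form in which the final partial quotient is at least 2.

[3; 13, 1, 54, 2]

4767 ÷ 1552 → quotient 3, remainder 111
1552 ÷ 111 → quotient 13, remainder 109
111 ÷ 109 → quotient 1, remainder 2
109 ÷ 2 → quotient 54, remainder 1
2 ÷ 1 → quotient 2, remainder 0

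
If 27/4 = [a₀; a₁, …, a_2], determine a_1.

1

Repeatedly divide and take the remainder:
⌊27/4⌋ = 6, remainder 3
⌊4/3⌋ = 1, remainder 1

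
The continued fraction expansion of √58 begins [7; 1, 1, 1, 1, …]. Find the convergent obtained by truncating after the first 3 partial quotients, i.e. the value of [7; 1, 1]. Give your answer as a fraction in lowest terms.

15/2

a_0 = 7: 7/1
a_1 = 1: 8/1
a_2 = 1: 15/2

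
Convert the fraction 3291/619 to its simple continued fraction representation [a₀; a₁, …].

3291 ÷ 619 → quotient 5, remainder 196
619 ÷ 196 → quotient 3, remainder 31
196 ÷ 31 → quotient 6, remainder 10
31 ÷ 10 → quotient 3, remainder 1
10 ÷ 1 → quotient 10, remainder 0

[5; 3, 6, 3, 10]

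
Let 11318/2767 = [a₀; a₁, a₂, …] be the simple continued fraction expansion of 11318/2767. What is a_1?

11

Run the Euclidean algorithm, recording each quotient:
11318 = 4·2767 + 250, so a_0 = 4
2767 = 11·250 + 17, so a_1 = 11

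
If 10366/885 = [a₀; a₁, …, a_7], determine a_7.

10366 = 11·885 + 631, so a_0 = 11
885 = 1·631 + 254, so a_1 = 1
631 = 2·254 + 123, so a_2 = 2
254 = 2·123 + 8, so a_3 = 2
123 = 15·8 + 3, so a_4 = 15
8 = 2·3 + 2, so a_5 = 2
3 = 1·2 + 1, so a_6 = 1
2 = 2·1 + 0, so a_7 = 2

2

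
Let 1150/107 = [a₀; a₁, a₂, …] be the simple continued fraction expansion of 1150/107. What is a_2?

2

⌊1150/107⌋ = 10, remainder 80
⌊107/80⌋ = 1, remainder 27
⌊80/27⌋ = 2, remainder 26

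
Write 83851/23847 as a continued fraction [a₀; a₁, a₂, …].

⌊83851/23847⌋ = 3, remainder 12310
⌊23847/12310⌋ = 1, remainder 11537
⌊12310/11537⌋ = 1, remainder 773
⌊11537/773⌋ = 14, remainder 715
⌊773/715⌋ = 1, remainder 58
⌊715/58⌋ = 12, remainder 19
⌊58/19⌋ = 3, remainder 1
⌊19/1⌋ = 19, remainder 0

[3; 1, 1, 14, 1, 12, 3, 19]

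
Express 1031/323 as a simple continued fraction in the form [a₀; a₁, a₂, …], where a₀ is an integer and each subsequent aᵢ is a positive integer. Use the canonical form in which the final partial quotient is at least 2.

1031 ÷ 323 → quotient 3, remainder 62
323 ÷ 62 → quotient 5, remainder 13
62 ÷ 13 → quotient 4, remainder 10
13 ÷ 10 → quotient 1, remainder 3
10 ÷ 3 → quotient 3, remainder 1
3 ÷ 1 → quotient 3, remainder 0

[3; 5, 4, 1, 3, 3]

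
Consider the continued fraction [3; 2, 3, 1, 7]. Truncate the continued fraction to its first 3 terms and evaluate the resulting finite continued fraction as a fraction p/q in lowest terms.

24/7

Start with 3.
2 + 1/(3/1) = 2 + 1/3 = 7/3
3 + 1/(7/3) = 3 + 3/7 = 24/7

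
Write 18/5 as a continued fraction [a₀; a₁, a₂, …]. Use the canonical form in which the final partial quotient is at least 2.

Repeatedly divide and take the remainder:
18 ÷ 5 → quotient 3, remainder 3
5 ÷ 3 → quotient 1, remainder 2
3 ÷ 2 → quotient 1, remainder 1
2 ÷ 1 → quotient 2, remainder 0

[3; 1, 1, 2]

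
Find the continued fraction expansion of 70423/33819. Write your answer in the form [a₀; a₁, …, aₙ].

[2; 12, 6, 1, 48, 1, 7]

70423 ÷ 33819 → quotient 2, remainder 2785
33819 ÷ 2785 → quotient 12, remainder 399
2785 ÷ 399 → quotient 6, remainder 391
399 ÷ 391 → quotient 1, remainder 8
391 ÷ 8 → quotient 48, remainder 7
8 ÷ 7 → quotient 1, remainder 1
7 ÷ 1 → quotient 7, remainder 0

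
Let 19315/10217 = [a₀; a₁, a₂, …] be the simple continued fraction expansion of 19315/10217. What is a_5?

1

⌊19315/10217⌋ = 1, remainder 9098
⌊10217/9098⌋ = 1, remainder 1119
⌊9098/1119⌋ = 8, remainder 146
⌊1119/146⌋ = 7, remainder 97
⌊146/97⌋ = 1, remainder 49
⌊97/49⌋ = 1, remainder 48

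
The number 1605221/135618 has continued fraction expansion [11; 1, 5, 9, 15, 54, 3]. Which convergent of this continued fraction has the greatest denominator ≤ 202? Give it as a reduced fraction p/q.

651/55

a_0 = 11: 11/1  (≤ bound)
a_1 = 1: 12/1  (≤ bound)
a_2 = 5: 71/6  (≤ bound)
a_3 = 9: 651/55  (≤ bound)
a_4 = 15: 9836/831  (> 202, stop)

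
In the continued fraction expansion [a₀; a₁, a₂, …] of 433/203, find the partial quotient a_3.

Run the Euclidean algorithm, recording each quotient:
433 ÷ 203 → quotient 2, remainder 27
203 ÷ 27 → quotient 7, remainder 14
27 ÷ 14 → quotient 1, remainder 13
14 ÷ 13 → quotient 1, remainder 1

1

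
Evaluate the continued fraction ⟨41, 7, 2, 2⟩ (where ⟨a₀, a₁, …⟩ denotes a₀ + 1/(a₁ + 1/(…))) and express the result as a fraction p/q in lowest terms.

Collapse the nested fraction from the inside out:
Start with 2.
2 + 1/(2/1) = 2 + 1/2 = 5/2
7 + 1/(5/2) = 7 + 2/5 = 37/5
41 + 1/(37/5) = 41 + 5/37 = 1522/37

1522/37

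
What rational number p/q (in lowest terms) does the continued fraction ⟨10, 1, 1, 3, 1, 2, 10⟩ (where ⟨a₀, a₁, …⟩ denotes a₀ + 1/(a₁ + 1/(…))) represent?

a_0 = 10: 10/1
a_1 = 1: 11/1
a_2 = 1: 21/2
a_3 = 3: 74/7
a_4 = 1: 95/9
a_5 = 2: 264/25
a_6 = 10: 2735/259

2735/259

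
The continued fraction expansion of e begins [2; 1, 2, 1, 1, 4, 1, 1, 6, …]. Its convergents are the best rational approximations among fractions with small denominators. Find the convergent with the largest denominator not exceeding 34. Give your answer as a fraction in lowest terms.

87/32

List convergents until the denominator exceeds the bound:
a_0 = 2: 2/1  (≤ bound)
a_1 = 1: 3/1  (≤ bound)
a_2 = 2: 8/3  (≤ bound)
a_3 = 1: 11/4  (≤ bound)
a_4 = 1: 19/7  (≤ bound)
a_5 = 4: 87/32  (≤ bound)
a_6 = 1: 106/39  (> 34, stop)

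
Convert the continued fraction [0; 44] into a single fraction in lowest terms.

1/44

Build up convergents one term at a time:
a_0 = 0: 0/1
a_1 = 44: 1/44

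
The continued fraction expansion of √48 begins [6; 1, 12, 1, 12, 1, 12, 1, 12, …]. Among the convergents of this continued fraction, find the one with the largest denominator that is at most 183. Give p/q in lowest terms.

a_0 = 6: 6/1  (≤ bound)
a_1 = 1: 7/1  (≤ bound)
a_2 = 12: 90/13  (≤ bound)
a_3 = 1: 97/14  (≤ bound)
a_4 = 12: 1254/181  (≤ bound)
a_5 = 1: 1351/195  (> 183, stop)

1254/181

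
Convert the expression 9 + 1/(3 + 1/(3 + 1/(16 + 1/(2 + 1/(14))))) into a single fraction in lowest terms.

a_0 = 9: 9/1
a_1 = 3: 28/3
a_2 = 3: 93/10
a_3 = 16: 1516/163
a_4 = 2: 3125/336
a_5 = 14: 45266/4867

45266/4867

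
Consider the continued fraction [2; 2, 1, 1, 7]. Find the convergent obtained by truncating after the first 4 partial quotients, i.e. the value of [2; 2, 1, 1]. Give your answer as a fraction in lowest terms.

a_0 = 2: 2/1
a_1 = 2: 5/2
a_2 = 1: 7/3
a_3 = 1: 12/5

12/5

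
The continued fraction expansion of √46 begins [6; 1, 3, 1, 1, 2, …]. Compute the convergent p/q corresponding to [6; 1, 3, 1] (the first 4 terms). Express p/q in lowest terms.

a_0 = 6: 6/1
a_1 = 1: 7/1
a_2 = 3: 27/4
a_3 = 1: 34/5

34/5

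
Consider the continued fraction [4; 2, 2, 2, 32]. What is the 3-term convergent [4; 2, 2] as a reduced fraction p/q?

22/5

Collapse the nested fraction from the inside out:
Start with 2.
2 + 1/(2/1) = 2 + 1/2 = 5/2
4 + 1/(5/2) = 4 + 2/5 = 22/5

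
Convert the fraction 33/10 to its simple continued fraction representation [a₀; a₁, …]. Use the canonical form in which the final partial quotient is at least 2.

[3; 3, 3]

⌊33/10⌋ = 3, remainder 3
⌊10/3⌋ = 3, remainder 1
⌊3/1⌋ = 3, remainder 0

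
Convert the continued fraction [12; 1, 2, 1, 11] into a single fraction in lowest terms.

599/47

Start with 11.
1 + 1/(11/1) = 1 + 1/11 = 12/11
2 + 1/(12/11) = 2 + 11/12 = 35/12
1 + 1/(35/12) = 1 + 12/35 = 47/35
12 + 1/(47/35) = 12 + 35/47 = 599/47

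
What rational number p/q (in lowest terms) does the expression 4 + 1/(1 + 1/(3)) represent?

19/4

Collapse the nested fraction from the inside out:
Start with 3.
1 + 1/(3/1) = 1 + 1/3 = 4/3
4 + 1/(4/3) = 4 + 3/4 = 19/4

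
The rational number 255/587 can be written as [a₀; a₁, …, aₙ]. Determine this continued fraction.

255 ÷ 587 → quotient 0, remainder 255
587 ÷ 255 → quotient 2, remainder 77
255 ÷ 77 → quotient 3, remainder 24
77 ÷ 24 → quotient 3, remainder 5
24 ÷ 5 → quotient 4, remainder 4
5 ÷ 4 → quotient 1, remainder 1
4 ÷ 1 → quotient 4, remainder 0

[0; 2, 3, 3, 4, 1, 4]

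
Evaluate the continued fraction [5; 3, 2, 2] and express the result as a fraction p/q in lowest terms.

Start with 2.
2 + 1/(2/1) = 2 + 1/2 = 5/2
3 + 1/(5/2) = 3 + 2/5 = 17/5
5 + 1/(17/5) = 5 + 5/17 = 90/17

90/17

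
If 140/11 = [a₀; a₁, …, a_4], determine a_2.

2

Repeatedly divide and take the remainder:
140 ÷ 11 → quotient 12, remainder 8
11 ÷ 8 → quotient 1, remainder 3
8 ÷ 3 → quotient 2, remainder 2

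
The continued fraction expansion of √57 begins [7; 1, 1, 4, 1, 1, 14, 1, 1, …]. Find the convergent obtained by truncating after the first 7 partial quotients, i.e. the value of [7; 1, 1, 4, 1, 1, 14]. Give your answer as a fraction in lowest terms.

2197/291

Use the convergent recurrence hₖ = aₖ·hₖ₋₁ + hₖ₋₂ (and likewise for the denominators kₖ):
a_0 = 7: 7/1
a_1 = 1: 8/1
a_2 = 1: 15/2
a_3 = 4: 68/9
a_4 = 1: 83/11
a_5 = 1: 151/20
a_6 = 14: 2197/291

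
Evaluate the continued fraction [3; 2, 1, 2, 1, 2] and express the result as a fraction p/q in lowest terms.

101/30

a_0 = 3: 3/1
a_1 = 2: 7/2
a_2 = 1: 10/3
a_3 = 2: 27/8
a_4 = 1: 37/11
a_5 = 2: 101/30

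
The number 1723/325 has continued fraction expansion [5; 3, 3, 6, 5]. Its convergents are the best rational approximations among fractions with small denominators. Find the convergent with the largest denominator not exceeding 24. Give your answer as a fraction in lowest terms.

a_0 = 5: 5/1  (≤ bound)
a_1 = 3: 16/3  (≤ bound)
a_2 = 3: 53/10  (≤ bound)
a_3 = 6: 334/63  (> 24, stop)

53/10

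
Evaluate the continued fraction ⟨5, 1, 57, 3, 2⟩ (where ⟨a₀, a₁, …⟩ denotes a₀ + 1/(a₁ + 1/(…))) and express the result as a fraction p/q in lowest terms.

2441/408

Starting at the tail and folding back:
Start with 2.
3 + 1/(2/1) = 3 + 1/2 = 7/2
57 + 1/(7/2) = 57 + 2/7 = 401/7
1 + 1/(401/7) = 1 + 7/401 = 408/401
5 + 1/(408/401) = 5 + 401/408 = 2441/408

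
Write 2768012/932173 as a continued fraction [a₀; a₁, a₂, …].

[2; 1, 31, 1, 2, 3, 48, 59]

Repeatedly divide and take the remainder:
2768012 = 2·932173 + 903666, so a_0 = 2
932173 = 1·903666 + 28507, so a_1 = 1
903666 = 31·28507 + 19949, so a_2 = 31
28507 = 1·19949 + 8558, so a_3 = 1
19949 = 2·8558 + 2833, so a_4 = 2
8558 = 3·2833 + 59, so a_5 = 3
2833 = 48·59 + 1, so a_6 = 48
59 = 59·1 + 0, so a_7 = 59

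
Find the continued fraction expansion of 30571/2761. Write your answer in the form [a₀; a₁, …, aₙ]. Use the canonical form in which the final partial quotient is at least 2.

[11; 13, 1, 4, 7, 1, 4]

⌊30571/2761⌋ = 11, remainder 200
⌊2761/200⌋ = 13, remainder 161
⌊200/161⌋ = 1, remainder 39
⌊161/39⌋ = 4, remainder 5
⌊39/5⌋ = 7, remainder 4
⌊5/4⌋ = 1, remainder 1
⌊4/1⌋ = 4, remainder 0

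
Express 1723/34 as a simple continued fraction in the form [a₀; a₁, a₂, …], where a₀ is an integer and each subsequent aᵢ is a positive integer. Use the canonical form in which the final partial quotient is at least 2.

[50; 1, 2, 11]

Apply division with remainder until the remainder is 0:
1723 ÷ 34 → quotient 50, remainder 23
34 ÷ 23 → quotient 1, remainder 11
23 ÷ 11 → quotient 2, remainder 1
11 ÷ 1 → quotient 11, remainder 0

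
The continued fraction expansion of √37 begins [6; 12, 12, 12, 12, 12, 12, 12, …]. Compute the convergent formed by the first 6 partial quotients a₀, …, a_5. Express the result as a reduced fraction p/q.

1555849/255780

Work from the innermost term outward:
Start with 12.
12 + 1/(12/1) = 12 + 1/12 = 145/12
12 + 1/(145/12) = 12 + 12/145 = 1752/145
12 + 1/(1752/145) = 12 + 145/1752 = 21169/1752
12 + 1/(21169/1752) = 12 + 1752/21169 = 255780/21169
6 + 1/(255780/21169) = 6 + 21169/255780 = 1555849/255780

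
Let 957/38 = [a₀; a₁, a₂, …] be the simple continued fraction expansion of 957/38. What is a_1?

5

957 = 25·38 + 7, so a_0 = 25
38 = 5·7 + 3, so a_1 = 5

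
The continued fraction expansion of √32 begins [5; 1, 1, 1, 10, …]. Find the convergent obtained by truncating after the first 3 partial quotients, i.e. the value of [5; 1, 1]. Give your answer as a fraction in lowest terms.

a_0 = 5: 5/1
a_1 = 1: 6/1
a_2 = 1: 11/2

11/2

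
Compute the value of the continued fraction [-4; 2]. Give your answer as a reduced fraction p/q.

a_0 = -4: -4/1
a_1 = 2: -7/2

-7/2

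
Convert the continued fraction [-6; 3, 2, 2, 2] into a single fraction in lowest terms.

a_0 = -6: -6/1
a_1 = 3: -17/3
a_2 = 2: -40/7
a_3 = 2: -97/17
a_4 = 2: -234/41

-234/41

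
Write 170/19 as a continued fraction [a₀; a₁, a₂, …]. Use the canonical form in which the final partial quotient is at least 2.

170 ÷ 19 → quotient 8, remainder 18
19 ÷ 18 → quotient 1, remainder 1
18 ÷ 1 → quotient 18, remainder 0

[8; 1, 18]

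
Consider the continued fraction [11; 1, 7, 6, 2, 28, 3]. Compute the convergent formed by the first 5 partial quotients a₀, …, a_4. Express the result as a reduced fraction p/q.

1259/106

a_0 = 11: 11/1
a_1 = 1: 12/1
a_2 = 7: 95/8
a_3 = 6: 582/49
a_4 = 2: 1259/106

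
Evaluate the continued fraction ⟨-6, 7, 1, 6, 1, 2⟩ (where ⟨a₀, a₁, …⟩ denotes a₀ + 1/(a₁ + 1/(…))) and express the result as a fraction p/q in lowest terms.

a_0 = -6: -6/1
a_1 = 7: -41/7
a_2 = 1: -47/8
a_3 = 6: -323/55
a_4 = 1: -370/63
a_5 = 2: -1063/181

-1063/181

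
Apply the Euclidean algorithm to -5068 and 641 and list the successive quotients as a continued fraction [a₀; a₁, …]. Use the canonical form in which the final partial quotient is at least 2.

-5068 = -8·641 + 60, so a_0 = -8
641 = 10·60 + 41, so a_1 = 10
60 = 1·41 + 19, so a_2 = 1
41 = 2·19 + 3, so a_3 = 2
19 = 6·3 + 1, so a_4 = 6
3 = 3·1 + 0, so a_5 = 3

[-8; 10, 1, 2, 6, 3]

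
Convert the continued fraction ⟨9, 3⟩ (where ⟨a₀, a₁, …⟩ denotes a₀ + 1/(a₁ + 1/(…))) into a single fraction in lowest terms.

a_0 = 9: 9/1
a_1 = 3: 28/3

28/3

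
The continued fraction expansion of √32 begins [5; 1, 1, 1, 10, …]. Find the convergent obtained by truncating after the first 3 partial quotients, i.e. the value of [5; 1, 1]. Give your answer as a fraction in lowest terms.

Starting at the tail and folding back:
Start with 1.
1 + 1/(1/1) = 1 + 1/1 = 2/1
5 + 1/(2/1) = 5 + 1/2 = 11/2

11/2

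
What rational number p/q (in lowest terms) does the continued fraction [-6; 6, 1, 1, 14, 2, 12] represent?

-28537/4881

Use the convergent recurrence hₖ = aₖ·hₖ₋₁ + hₖ₋₂ (and likewise for the denominators kₖ):
a_0 = -6: -6/1
a_1 = 6: -35/6
a_2 = 1: -41/7
a_3 = 1: -76/13
a_4 = 14: -1105/189
a_5 = 2: -2286/391
a_6 = 12: -28537/4881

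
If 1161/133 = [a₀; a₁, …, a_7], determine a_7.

2

Run the Euclidean algorithm, recording each quotient:
1161 = 8·133 + 97, so a_0 = 8
133 = 1·97 + 36, so a_1 = 1
97 = 2·36 + 25, so a_2 = 2
36 = 1·25 + 11, so a_3 = 1
25 = 2·11 + 3, so a_4 = 2
11 = 3·3 + 2, so a_5 = 3
3 = 1·2 + 1, so a_6 = 1
2 = 2·1 + 0, so a_7 = 2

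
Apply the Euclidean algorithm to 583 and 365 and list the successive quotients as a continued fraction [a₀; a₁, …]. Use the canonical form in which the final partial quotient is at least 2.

583 = 1·365 + 218, so a_0 = 1
365 = 1·218 + 147, so a_1 = 1
218 = 1·147 + 71, so a_2 = 1
147 = 2·71 + 5, so a_3 = 2
71 = 14·5 + 1, so a_4 = 14
5 = 5·1 + 0, so a_5 = 5

[1; 1, 1, 2, 14, 5]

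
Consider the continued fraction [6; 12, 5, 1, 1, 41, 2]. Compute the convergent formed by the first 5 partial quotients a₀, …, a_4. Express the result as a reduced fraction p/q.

Starting at the tail and folding back:
Start with 1.
1 + 1/(1/1) = 1 + 1/1 = 2/1
5 + 1/(2/1) = 5 + 1/2 = 11/2
12 + 1/(11/2) = 12 + 2/11 = 134/11
6 + 1/(134/11) = 6 + 11/134 = 815/134

815/134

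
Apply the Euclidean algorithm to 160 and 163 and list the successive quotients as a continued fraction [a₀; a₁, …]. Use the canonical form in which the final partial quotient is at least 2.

160 ÷ 163 → quotient 0, remainder 160
163 ÷ 160 → quotient 1, remainder 3
160 ÷ 3 → quotient 53, remainder 1
3 ÷ 1 → quotient 3, remainder 0

[0; 1, 53, 3]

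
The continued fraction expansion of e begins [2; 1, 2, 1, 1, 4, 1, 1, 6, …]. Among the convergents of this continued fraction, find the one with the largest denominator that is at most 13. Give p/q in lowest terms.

a_0 = 2: 2/1  (≤ bound)
a_1 = 1: 3/1  (≤ bound)
a_2 = 2: 8/3  (≤ bound)
a_3 = 1: 11/4  (≤ bound)
a_4 = 1: 19/7  (≤ bound)
a_5 = 4: 87/32  (> 13, stop)

19/7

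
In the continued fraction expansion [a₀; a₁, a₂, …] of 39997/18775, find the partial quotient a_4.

18

39997 = 2·18775 + 2447, so a_0 = 2
18775 = 7·2447 + 1646, so a_1 = 7
2447 = 1·1646 + 801, so a_2 = 1
1646 = 2·801 + 44, so a_3 = 2
801 = 18·44 + 9, so a_4 = 18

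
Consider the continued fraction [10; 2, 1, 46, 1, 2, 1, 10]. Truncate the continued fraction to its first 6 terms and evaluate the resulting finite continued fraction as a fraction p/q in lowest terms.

4403/426

Start with 2.
1 + 1/(2/1) = 1 + 1/2 = 3/2
46 + 1/(3/2) = 46 + 2/3 = 140/3
1 + 1/(140/3) = 1 + 3/140 = 143/140
2 + 1/(143/140) = 2 + 140/143 = 426/143
10 + 1/(426/143) = 10 + 143/426 = 4403/426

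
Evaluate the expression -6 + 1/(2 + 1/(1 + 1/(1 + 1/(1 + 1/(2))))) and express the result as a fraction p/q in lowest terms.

Use the convergent recurrence hₖ = aₖ·hₖ₋₁ + hₖ₋₂ (and likewise for the denominators kₖ):
a_0 = -6: -6/1
a_1 = 2: -11/2
a_2 = 1: -17/3
a_3 = 1: -28/5
a_4 = 1: -45/8
a_5 = 2: -118/21

-118/21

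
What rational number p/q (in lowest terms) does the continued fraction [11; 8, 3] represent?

Start with 3.
8 + 1/(3/1) = 8 + 1/3 = 25/3
11 + 1/(25/3) = 11 + 3/25 = 278/25

278/25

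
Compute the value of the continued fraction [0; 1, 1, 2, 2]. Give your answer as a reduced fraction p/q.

7/12

Compute successive convergents:
a_0 = 0: 0/1
a_1 = 1: 1/1
a_2 = 1: 1/2
a_3 = 2: 3/5
a_4 = 2: 7/12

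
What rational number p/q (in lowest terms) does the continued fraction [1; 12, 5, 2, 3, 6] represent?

Use the convergent recurrence hₖ = aₖ·hₖ₋₁ + hₖ₋₂ (and likewise for the denominators kₖ):
a_0 = 1: 1/1
a_1 = 12: 13/12
a_2 = 5: 66/61
a_3 = 2: 145/134
a_4 = 3: 501/463
a_5 = 6: 3151/2912

3151/2912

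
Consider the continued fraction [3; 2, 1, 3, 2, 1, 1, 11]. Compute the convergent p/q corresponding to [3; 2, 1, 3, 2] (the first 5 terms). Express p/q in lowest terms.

84/25

Start with 2.
3 + 1/(2/1) = 3 + 1/2 = 7/2
1 + 1/(7/2) = 1 + 2/7 = 9/7
2 + 1/(9/7) = 2 + 7/9 = 25/9
3 + 1/(25/9) = 3 + 9/25 = 84/25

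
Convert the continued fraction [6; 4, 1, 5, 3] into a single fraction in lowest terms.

Work from the innermost term outward:
Start with 3.
5 + 1/(3/1) = 5 + 1/3 = 16/3
1 + 1/(16/3) = 1 + 3/16 = 19/16
4 + 1/(19/16) = 4 + 16/19 = 92/19
6 + 1/(92/19) = 6 + 19/92 = 571/92

571/92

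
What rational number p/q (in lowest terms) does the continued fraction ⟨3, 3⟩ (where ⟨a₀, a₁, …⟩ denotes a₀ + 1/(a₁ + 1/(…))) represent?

Work from the innermost term outward:
Start with 3.
3 + 1/(3/1) = 3 + 1/3 = 10/3

10/3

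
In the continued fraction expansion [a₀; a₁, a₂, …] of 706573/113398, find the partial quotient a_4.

Apply division with remainder until the remainder is 0:
706573 = 6·113398 + 26185, so a_0 = 6
113398 = 4·26185 + 8658, so a_1 = 4
26185 = 3·8658 + 211, so a_2 = 3
8658 = 41·211 + 7, so a_3 = 41
211 = 30·7 + 1, so a_4 = 30

30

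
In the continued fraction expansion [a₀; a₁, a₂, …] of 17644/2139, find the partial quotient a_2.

Repeatedly divide and take the remainder:
⌊17644/2139⌋ = 8, remainder 532
⌊2139/532⌋ = 4, remainder 11
⌊532/11⌋ = 48, remainder 4

48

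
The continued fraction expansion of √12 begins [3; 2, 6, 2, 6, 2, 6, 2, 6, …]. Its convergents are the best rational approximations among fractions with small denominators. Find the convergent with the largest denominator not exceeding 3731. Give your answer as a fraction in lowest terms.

8733/2521

a_0 = 3: 3/1  (≤ bound)
a_1 = 2: 7/2  (≤ bound)
a_2 = 6: 45/13  (≤ bound)
a_3 = 2: 97/28  (≤ bound)
a_4 = 6: 627/181  (≤ bound)
a_5 = 2: 1351/390  (≤ bound)
a_6 = 6: 8733/2521  (≤ bound)
a_7 = 2: 18817/5432  (> 3731, stop)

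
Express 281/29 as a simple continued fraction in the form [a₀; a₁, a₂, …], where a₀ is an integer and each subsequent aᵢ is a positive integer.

281 = 9·29 + 20, so a_0 = 9
29 = 1·20 + 9, so a_1 = 1
20 = 2·9 + 2, so a_2 = 2
9 = 4·2 + 1, so a_3 = 4
2 = 2·1 + 0, so a_4 = 2

[9; 1, 2, 4, 2]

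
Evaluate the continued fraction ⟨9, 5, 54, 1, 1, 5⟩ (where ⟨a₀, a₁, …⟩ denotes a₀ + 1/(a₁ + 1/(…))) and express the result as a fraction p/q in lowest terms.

Start with 5.
1 + 1/(5/1) = 1 + 1/5 = 6/5
1 + 1/(6/5) = 1 + 5/6 = 11/6
54 + 1/(11/6) = 54 + 6/11 = 600/11
5 + 1/(600/11) = 5 + 11/600 = 3011/600
9 + 1/(3011/600) = 9 + 600/3011 = 27699/3011

27699/3011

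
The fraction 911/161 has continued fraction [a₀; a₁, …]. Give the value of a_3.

911 = 5·161 + 106, so a_0 = 5
161 = 1·106 + 55, so a_1 = 1
106 = 1·55 + 51, so a_2 = 1
55 = 1·51 + 4, so a_3 = 1

1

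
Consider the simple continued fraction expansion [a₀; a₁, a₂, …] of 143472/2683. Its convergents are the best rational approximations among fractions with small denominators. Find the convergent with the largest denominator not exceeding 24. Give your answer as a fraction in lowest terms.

1016/19

a_0 = 53: 53/1  (≤ bound)
a_1 = 2: 107/2  (≤ bound)
a_2 = 9: 1016/19  (≤ bound)
a_3 = 3: 3155/59  (> 24, stop)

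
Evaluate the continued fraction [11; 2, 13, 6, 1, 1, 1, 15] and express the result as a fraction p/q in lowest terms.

98111/8545

Start with 15.
1 + 1/(15/1) = 1 + 1/15 = 16/15
1 + 1/(16/15) = 1 + 15/16 = 31/16
1 + 1/(31/16) = 1 + 16/31 = 47/31
6 + 1/(47/31) = 6 + 31/47 = 313/47
13 + 1/(313/47) = 13 + 47/313 = 4116/313
2 + 1/(4116/313) = 2 + 313/4116 = 8545/4116
11 + 1/(8545/4116) = 11 + 4116/8545 = 98111/8545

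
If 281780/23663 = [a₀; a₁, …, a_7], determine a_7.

Apply division with remainder until the remainder is 0:
281780 = 11·23663 + 21487, so a_0 = 11
23663 = 1·21487 + 2176, so a_1 = 1
21487 = 9·2176 + 1903, so a_2 = 9
2176 = 1·1903 + 273, so a_3 = 1
1903 = 6·273 + 265, so a_4 = 6
273 = 1·265 + 8, so a_5 = 1
265 = 33·8 + 1, so a_6 = 33
8 = 8·1 + 0, so a_7 = 8

8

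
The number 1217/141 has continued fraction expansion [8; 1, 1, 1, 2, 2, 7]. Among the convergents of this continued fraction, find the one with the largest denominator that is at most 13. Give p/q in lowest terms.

a_0 = 8: 8/1  (≤ bound)
a_1 = 1: 9/1  (≤ bound)
a_2 = 1: 17/2  (≤ bound)
a_3 = 1: 26/3  (≤ bound)
a_4 = 2: 69/8  (≤ bound)
a_5 = 2: 164/19  (> 13, stop)

69/8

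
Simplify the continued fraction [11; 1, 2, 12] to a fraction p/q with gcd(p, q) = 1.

432/37

Starting at the tail and folding back:
Start with 12.
2 + 1/(12/1) = 2 + 1/12 = 25/12
1 + 1/(25/12) = 1 + 12/25 = 37/25
11 + 1/(37/25) = 11 + 25/37 = 432/37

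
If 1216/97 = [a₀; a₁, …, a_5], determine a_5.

1216 = 12·97 + 52, so a_0 = 12
97 = 1·52 + 45, so a_1 = 1
52 = 1·45 + 7, so a_2 = 1
45 = 6·7 + 3, so a_3 = 6
7 = 2·3 + 1, so a_4 = 2
3 = 3·1 + 0, so a_5 = 3

3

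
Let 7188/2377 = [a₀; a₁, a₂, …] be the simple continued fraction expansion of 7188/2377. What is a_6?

⌊7188/2377⌋ = 3, remainder 57
⌊2377/57⌋ = 41, remainder 40
⌊57/40⌋ = 1, remainder 17
⌊40/17⌋ = 2, remainder 6
⌊17/6⌋ = 2, remainder 5
⌊6/5⌋ = 1, remainder 1
⌊5/1⌋ = 5, remainder 0

5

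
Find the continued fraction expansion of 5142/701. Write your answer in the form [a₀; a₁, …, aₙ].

Repeatedly divide and take the remainder:
5142 = 7·701 + 235, so a_0 = 7
701 = 2·235 + 231, so a_1 = 2
235 = 1·231 + 4, so a_2 = 1
231 = 57·4 + 3, so a_3 = 57
4 = 1·3 + 1, so a_4 = 1
3 = 3·1 + 0, so a_5 = 3

[7; 2, 1, 57, 1, 3]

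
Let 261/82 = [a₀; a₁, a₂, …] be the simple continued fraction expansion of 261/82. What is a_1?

5

Run the Euclidean algorithm, recording each quotient:
⌊261/82⌋ = 3, remainder 15
⌊82/15⌋ = 5, remainder 7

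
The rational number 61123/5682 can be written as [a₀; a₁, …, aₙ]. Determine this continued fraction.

61123 ÷ 5682 → quotient 10, remainder 4303
5682 ÷ 4303 → quotient 1, remainder 1379
4303 ÷ 1379 → quotient 3, remainder 166
1379 ÷ 166 → quotient 8, remainder 51
166 ÷ 51 → quotient 3, remainder 13
51 ÷ 13 → quotient 3, remainder 12
13 ÷ 12 → quotient 1, remainder 1
12 ÷ 1 → quotient 12, remainder 0

[10; 1, 3, 8, 3, 3, 1, 12]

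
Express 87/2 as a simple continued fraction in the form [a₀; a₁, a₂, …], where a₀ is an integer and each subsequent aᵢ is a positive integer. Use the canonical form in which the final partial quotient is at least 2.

Repeatedly divide and take the remainder:
87 ÷ 2 → quotient 43, remainder 1
2 ÷ 1 → quotient 2, remainder 0

[43; 2]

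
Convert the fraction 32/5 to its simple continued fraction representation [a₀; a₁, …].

⌊32/5⌋ = 6, remainder 2
⌊5/2⌋ = 2, remainder 1
⌊2/1⌋ = 2, remainder 0

[6; 2, 2]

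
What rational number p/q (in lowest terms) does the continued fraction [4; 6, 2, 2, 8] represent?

a_0 = 4: 4/1
a_1 = 6: 25/6
a_2 = 2: 54/13
a_3 = 2: 133/32
a_4 = 8: 1118/269

1118/269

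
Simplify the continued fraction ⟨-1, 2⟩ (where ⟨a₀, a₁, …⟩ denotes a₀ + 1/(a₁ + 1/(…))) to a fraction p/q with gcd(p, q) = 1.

-1/2

Start with 2.
-1 + 1/(2/1) = -1 + 1/2 = -1/2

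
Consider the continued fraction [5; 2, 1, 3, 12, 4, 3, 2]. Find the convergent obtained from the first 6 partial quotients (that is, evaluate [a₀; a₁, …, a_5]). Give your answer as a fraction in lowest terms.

a_0 = 5: 5/1
a_1 = 2: 11/2
a_2 = 1: 16/3
a_3 = 3: 59/11
a_4 = 12: 724/135
a_5 = 4: 2955/551

2955/551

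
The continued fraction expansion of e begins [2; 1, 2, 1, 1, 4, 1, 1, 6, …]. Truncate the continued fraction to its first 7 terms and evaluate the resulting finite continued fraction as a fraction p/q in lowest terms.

106/39

Start with 1.
4 + 1/(1/1) = 4 + 1/1 = 5/1
1 + 1/(5/1) = 1 + 1/5 = 6/5
1 + 1/(6/5) = 1 + 5/6 = 11/6
2 + 1/(11/6) = 2 + 6/11 = 28/11
1 + 1/(28/11) = 1 + 11/28 = 39/28
2 + 1/(39/28) = 2 + 28/39 = 106/39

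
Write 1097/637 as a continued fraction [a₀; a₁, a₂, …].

[1; 1, 2, 1, 1, 2, 35]

⌊1097/637⌋ = 1, remainder 460
⌊637/460⌋ = 1, remainder 177
⌊460/177⌋ = 2, remainder 106
⌊177/106⌋ = 1, remainder 71
⌊106/71⌋ = 1, remainder 35
⌊71/35⌋ = 2, remainder 1
⌊35/1⌋ = 35, remainder 0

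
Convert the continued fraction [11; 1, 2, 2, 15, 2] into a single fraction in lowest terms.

Start with 2.
15 + 1/(2/1) = 15 + 1/2 = 31/2
2 + 1/(31/2) = 2 + 2/31 = 64/31
2 + 1/(64/31) = 2 + 31/64 = 159/64
1 + 1/(159/64) = 1 + 64/159 = 223/159
11 + 1/(223/159) = 11 + 159/223 = 2612/223

2612/223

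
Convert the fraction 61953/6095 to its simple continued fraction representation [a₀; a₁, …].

⌊61953/6095⌋ = 10, remainder 1003
⌊6095/1003⌋ = 6, remainder 77
⌊1003/77⌋ = 13, remainder 2
⌊77/2⌋ = 38, remainder 1
⌊2/1⌋ = 2, remainder 0

[10; 6, 13, 38, 2]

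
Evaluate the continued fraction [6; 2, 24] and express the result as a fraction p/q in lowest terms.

a_0 = 6: 6/1
a_1 = 2: 13/2
a_2 = 24: 318/49

318/49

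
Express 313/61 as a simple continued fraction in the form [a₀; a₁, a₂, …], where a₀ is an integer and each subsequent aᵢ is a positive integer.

313 ÷ 61 → quotient 5, remainder 8
61 ÷ 8 → quotient 7, remainder 5
8 ÷ 5 → quotient 1, remainder 3
5 ÷ 3 → quotient 1, remainder 2
3 ÷ 2 → quotient 1, remainder 1
2 ÷ 1 → quotient 2, remainder 0

[5; 7, 1, 1, 1, 2]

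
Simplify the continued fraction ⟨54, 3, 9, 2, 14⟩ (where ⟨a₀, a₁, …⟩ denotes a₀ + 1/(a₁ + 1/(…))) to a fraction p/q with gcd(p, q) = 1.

46391/854

Collapse the nested fraction from the inside out:
Start with 14.
2 + 1/(14/1) = 2 + 1/14 = 29/14
9 + 1/(29/14) = 9 + 14/29 = 275/29
3 + 1/(275/29) = 3 + 29/275 = 854/275
54 + 1/(854/275) = 54 + 275/854 = 46391/854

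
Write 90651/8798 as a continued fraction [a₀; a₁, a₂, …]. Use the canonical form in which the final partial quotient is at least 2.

Apply division with remainder until the remainder is 0:
90651 ÷ 8798 → quotient 10, remainder 2671
8798 ÷ 2671 → quotient 3, remainder 785
2671 ÷ 785 → quotient 3, remainder 316
785 ÷ 316 → quotient 2, remainder 153
316 ÷ 153 → quotient 2, remainder 10
153 ÷ 10 → quotient 15, remainder 3
10 ÷ 3 → quotient 3, remainder 1
3 ÷ 1 → quotient 3, remainder 0

[10; 3, 3, 2, 2, 15, 3, 3]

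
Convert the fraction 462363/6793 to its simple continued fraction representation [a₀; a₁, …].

[68; 15, 2, 9, 23]

Run the Euclidean algorithm, recording each quotient:
462363 = 68·6793 + 439, so a_0 = 68
6793 = 15·439 + 208, so a_1 = 15
439 = 2·208 + 23, so a_2 = 2
208 = 9·23 + 1, so a_3 = 9
23 = 23·1 + 0, so a_4 = 23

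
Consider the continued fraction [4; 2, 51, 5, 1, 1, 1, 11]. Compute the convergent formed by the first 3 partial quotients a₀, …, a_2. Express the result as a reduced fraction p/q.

463/103

Starting at the tail and folding back:
Start with 51.
2 + 1/(51/1) = 2 + 1/51 = 103/51
4 + 1/(103/51) = 4 + 51/103 = 463/103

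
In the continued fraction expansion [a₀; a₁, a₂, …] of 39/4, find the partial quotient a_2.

39 = 9·4 + 3, so a_0 = 9
4 = 1·3 + 1, so a_1 = 1
3 = 3·1 + 0, so a_2 = 3

3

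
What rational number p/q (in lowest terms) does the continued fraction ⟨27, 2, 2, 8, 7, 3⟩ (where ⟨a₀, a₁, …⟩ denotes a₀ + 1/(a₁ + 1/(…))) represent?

25733/939

Starting at the tail and folding back:
Start with 3.
7 + 1/(3/1) = 7 + 1/3 = 22/3
8 + 1/(22/3) = 8 + 3/22 = 179/22
2 + 1/(179/22) = 2 + 22/179 = 380/179
2 + 1/(380/179) = 2 + 179/380 = 939/380
27 + 1/(939/380) = 27 + 380/939 = 25733/939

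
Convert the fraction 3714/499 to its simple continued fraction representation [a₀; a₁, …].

⌊3714/499⌋ = 7, remainder 221
⌊499/221⌋ = 2, remainder 57
⌊221/57⌋ = 3, remainder 50
⌊57/50⌋ = 1, remainder 7
⌊50/7⌋ = 7, remainder 1
⌊7/1⌋ = 7, remainder 0

[7; 2, 3, 1, 7, 7]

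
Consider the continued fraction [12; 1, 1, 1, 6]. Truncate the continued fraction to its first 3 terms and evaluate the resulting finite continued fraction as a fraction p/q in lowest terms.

25/2

Starting at the tail and folding back:
Start with 1.
1 + 1/(1/1) = 1 + 1/1 = 2/1
12 + 1/(2/1) = 12 + 1/2 = 25/2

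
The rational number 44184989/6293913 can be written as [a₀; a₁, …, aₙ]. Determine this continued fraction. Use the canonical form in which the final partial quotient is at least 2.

Apply division with remainder until the remainder is 0:
44184989 = 7·6293913 + 127598, so a_0 = 7
6293913 = 49·127598 + 41611, so a_1 = 49
127598 = 3·41611 + 2765, so a_2 = 3
41611 = 15·2765 + 136, so a_3 = 15
2765 = 20·136 + 45, so a_4 = 20
136 = 3·45 + 1, so a_5 = 3
45 = 45·1 + 0, so a_6 = 45

[7; 49, 3, 15, 20, 3, 45]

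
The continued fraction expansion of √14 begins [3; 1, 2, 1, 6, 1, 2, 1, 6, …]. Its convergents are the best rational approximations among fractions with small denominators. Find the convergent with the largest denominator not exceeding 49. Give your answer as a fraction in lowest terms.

116/31

a_0 = 3: 3/1  (≤ bound)
a_1 = 1: 4/1  (≤ bound)
a_2 = 2: 11/3  (≤ bound)
a_3 = 1: 15/4  (≤ bound)
a_4 = 6: 101/27  (≤ bound)
a_5 = 1: 116/31  (≤ bound)
a_6 = 2: 333/89  (> 49, stop)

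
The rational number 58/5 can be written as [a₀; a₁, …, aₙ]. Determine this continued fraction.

[11; 1, 1, 2]

Run the Euclidean algorithm, recording each quotient:
⌊58/5⌋ = 11, remainder 3
⌊5/3⌋ = 1, remainder 2
⌊3/2⌋ = 1, remainder 1
⌊2/1⌋ = 2, remainder 0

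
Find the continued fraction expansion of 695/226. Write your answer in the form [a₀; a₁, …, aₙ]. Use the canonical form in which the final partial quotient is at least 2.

[3; 13, 3, 2, 2]

695 = 3·226 + 17, so a_0 = 3
226 = 13·17 + 5, so a_1 = 13
17 = 3·5 + 2, so a_2 = 3
5 = 2·2 + 1, so a_3 = 2
2 = 2·1 + 0, so a_4 = 2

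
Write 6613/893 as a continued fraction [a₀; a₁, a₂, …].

6613 = 7·893 + 362, so a_0 = 7
893 = 2·362 + 169, so a_1 = 2
362 = 2·169 + 24, so a_2 = 2
169 = 7·24 + 1, so a_3 = 7
24 = 24·1 + 0, so a_4 = 24

[7; 2, 2, 7, 24]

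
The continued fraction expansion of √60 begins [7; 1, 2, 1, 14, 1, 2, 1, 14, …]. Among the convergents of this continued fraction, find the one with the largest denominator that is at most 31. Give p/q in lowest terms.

31/4

List convergents until the denominator exceeds the bound:
a_0 = 7: 7/1  (≤ bound)
a_1 = 1: 8/1  (≤ bound)
a_2 = 2: 23/3  (≤ bound)
a_3 = 1: 31/4  (≤ bound)
a_4 = 14: 457/59  (> 31, stop)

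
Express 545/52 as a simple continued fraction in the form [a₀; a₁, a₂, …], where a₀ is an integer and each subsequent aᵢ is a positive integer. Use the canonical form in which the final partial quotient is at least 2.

545 ÷ 52 → quotient 10, remainder 25
52 ÷ 25 → quotient 2, remainder 2
25 ÷ 2 → quotient 12, remainder 1
2 ÷ 1 → quotient 2, remainder 0

[10; 2, 12, 2]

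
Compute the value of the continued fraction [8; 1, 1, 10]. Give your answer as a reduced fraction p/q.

179/21

a_0 = 8: 8/1
a_1 = 1: 9/1
a_2 = 1: 17/2
a_3 = 10: 179/21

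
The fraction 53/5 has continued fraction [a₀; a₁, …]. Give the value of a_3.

Repeatedly divide and take the remainder:
⌊53/5⌋ = 10, remainder 3
⌊5/3⌋ = 1, remainder 2
⌊3/2⌋ = 1, remainder 1
⌊2/1⌋ = 2, remainder 0

2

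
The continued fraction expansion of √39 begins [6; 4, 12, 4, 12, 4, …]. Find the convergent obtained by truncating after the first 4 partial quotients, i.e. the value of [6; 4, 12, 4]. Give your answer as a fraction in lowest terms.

Collapse the nested fraction from the inside out:
Start with 4.
12 + 1/(4/1) = 12 + 1/4 = 49/4
4 + 1/(49/4) = 4 + 4/49 = 200/49
6 + 1/(200/49) = 6 + 49/200 = 1249/200

1249/200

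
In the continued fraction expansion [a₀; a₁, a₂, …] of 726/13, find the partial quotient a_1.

Apply division with remainder until the remainder is 0:
⌊726/13⌋ = 55, remainder 11
⌊13/11⌋ = 1, remainder 2

1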